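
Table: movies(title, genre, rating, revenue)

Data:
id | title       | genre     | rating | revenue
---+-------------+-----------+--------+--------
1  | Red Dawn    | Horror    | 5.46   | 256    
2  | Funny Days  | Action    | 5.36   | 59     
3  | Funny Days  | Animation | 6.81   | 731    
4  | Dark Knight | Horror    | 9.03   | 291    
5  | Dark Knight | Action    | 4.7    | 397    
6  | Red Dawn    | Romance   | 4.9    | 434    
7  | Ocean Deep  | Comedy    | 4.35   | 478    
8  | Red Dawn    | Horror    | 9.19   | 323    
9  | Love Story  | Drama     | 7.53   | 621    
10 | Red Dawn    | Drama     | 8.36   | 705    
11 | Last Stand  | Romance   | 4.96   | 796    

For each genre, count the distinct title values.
SELECT genre, COUNT(DISTINCT title)
FROM movies
GROUP BY genre

Result:
  Action: 2 distinct
  Animation: 1 distinct
  Comedy: 1 distinct
  Drama: 2 distinct
  Horror: 2 distinct
  Romance: 2 distinct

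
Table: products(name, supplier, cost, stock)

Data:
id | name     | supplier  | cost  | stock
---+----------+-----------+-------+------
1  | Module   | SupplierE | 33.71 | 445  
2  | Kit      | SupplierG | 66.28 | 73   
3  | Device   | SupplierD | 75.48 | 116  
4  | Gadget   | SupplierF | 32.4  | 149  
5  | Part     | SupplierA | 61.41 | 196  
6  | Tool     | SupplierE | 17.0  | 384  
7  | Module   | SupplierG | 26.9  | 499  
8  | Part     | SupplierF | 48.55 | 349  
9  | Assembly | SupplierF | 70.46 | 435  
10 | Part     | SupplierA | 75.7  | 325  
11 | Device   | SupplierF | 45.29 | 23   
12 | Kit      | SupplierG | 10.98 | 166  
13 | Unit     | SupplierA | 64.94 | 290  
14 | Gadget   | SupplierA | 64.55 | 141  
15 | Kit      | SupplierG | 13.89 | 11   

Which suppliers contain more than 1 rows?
SELECT supplier, COUNT(*) as cnt
FROM products
GROUP BY supplier
HAVING COUNT(*) > 1

Result:
  SupplierA: 4
  SupplierE: 2
  SupplierF: 4
  SupplierG: 4

Note: HAVING filters groups after aggregation, WHERE filters rows before.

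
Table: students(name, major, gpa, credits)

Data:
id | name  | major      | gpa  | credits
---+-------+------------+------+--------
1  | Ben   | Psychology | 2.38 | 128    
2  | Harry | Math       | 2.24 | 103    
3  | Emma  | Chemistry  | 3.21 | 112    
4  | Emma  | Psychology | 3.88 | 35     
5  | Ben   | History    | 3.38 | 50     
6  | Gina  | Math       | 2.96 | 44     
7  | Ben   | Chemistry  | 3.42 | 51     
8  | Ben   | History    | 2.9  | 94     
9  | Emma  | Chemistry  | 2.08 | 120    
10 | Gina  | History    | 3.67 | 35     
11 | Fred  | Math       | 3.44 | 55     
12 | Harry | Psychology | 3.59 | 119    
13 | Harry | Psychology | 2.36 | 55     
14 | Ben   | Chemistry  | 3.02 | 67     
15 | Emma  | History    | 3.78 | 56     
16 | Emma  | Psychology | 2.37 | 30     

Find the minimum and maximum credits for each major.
SELECT major, MIN(credits), MAX(credits)
FROM students
GROUP BY major

Result:
  Chemistry: min=51, max=120
  History: min=35, max=94
  Math: min=44, max=103
  Psychology: min=30, max=128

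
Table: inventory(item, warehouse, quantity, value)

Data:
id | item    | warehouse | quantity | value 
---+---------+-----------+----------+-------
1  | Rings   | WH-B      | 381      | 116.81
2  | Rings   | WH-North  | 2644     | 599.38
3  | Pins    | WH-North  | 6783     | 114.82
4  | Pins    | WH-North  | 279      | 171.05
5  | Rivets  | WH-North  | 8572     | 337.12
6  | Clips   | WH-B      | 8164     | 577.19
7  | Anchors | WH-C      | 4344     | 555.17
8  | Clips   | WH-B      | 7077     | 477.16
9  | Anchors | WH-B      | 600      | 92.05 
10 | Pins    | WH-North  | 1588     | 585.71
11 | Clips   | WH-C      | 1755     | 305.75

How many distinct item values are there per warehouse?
SELECT warehouse, COUNT(DISTINCT item)
FROM inventory
GROUP BY warehouse

Result:
  WH-B: 3 distinct
  WH-C: 2 distinct
  WH-North: 3 distinct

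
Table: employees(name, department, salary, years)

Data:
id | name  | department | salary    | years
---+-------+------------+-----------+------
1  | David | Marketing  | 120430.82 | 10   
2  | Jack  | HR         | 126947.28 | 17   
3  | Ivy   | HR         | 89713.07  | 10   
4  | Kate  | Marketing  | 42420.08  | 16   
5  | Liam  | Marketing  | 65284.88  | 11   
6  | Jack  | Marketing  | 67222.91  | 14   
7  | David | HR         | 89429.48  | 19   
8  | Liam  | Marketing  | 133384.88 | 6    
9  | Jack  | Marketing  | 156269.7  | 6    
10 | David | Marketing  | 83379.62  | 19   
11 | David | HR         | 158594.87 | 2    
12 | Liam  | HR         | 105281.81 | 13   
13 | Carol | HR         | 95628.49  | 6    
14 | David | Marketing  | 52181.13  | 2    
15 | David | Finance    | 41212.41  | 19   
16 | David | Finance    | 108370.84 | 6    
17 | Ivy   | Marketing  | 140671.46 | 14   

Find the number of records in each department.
SELECT department, COUNT(*) as count
FROM employees
GROUP BY department

Result:
  Finance: 2
  HR: 6
  Marketing: 9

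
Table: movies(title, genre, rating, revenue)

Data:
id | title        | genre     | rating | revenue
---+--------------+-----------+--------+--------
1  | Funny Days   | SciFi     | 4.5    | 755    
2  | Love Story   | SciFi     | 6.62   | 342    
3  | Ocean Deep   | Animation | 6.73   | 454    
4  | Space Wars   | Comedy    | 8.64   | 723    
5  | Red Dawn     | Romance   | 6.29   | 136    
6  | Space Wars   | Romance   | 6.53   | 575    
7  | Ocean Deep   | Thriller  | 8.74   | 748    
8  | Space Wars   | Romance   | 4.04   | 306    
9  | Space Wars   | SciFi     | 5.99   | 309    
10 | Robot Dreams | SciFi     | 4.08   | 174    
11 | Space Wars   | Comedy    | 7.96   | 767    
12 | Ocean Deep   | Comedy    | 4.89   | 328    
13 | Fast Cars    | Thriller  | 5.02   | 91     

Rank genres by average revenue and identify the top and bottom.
SELECT genre, AVG(revenue)
FROM movies
GROUP BY genre
ORDER BY AVG(revenue)

All groups:
  Romance: 339.00
  SciFi: 395.00
  Thriller: 419.50
  Animation: 454.00
  Comedy: 606.00

Highest: Comedy (606.00)
Lowest: Romance (339.00)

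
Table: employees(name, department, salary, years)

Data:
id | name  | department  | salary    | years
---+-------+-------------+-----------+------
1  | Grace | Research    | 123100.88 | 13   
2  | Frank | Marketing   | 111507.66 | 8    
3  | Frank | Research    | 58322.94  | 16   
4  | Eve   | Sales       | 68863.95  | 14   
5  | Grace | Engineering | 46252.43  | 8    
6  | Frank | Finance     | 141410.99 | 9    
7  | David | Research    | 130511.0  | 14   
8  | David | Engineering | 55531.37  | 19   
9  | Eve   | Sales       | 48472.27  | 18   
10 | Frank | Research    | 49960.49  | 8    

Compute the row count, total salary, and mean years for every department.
SELECT department,
       COUNT(*) as cnt,
       SUM(salary) as total_salary,
       AVG(years) as avg_years
FROM employees
GROUP BY department

Result:
  Engineering: 2 records, 101783.80 total salary, 13.50 avg years
  Finance: 1 records, 141410.99 total salary, 9.00 avg years
  Marketing: 1 records, 111507.66 total salary, 8.00 avg years
  Research: 4 records, 361895.31 total salary, 12.75 avg years
  Sales: 2 records, 117336.22 total salary, 16.00 avg years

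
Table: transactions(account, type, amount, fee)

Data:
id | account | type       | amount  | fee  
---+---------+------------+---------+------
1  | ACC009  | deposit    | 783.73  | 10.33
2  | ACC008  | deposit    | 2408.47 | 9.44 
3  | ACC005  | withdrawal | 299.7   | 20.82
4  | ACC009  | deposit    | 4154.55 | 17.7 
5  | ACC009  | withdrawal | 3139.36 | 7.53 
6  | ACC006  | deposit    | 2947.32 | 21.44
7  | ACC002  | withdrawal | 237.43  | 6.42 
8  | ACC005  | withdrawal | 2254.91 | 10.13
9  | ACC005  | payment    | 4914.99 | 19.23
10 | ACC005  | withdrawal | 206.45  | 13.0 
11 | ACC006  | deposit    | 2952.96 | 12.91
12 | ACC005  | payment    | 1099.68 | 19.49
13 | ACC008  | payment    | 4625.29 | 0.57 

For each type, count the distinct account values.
SELECT type, COUNT(DISTINCT account)
FROM transactions
GROUP BY type

Result:
  deposit: 3 distinct
  payment: 2 distinct
  withdrawal: 3 distinct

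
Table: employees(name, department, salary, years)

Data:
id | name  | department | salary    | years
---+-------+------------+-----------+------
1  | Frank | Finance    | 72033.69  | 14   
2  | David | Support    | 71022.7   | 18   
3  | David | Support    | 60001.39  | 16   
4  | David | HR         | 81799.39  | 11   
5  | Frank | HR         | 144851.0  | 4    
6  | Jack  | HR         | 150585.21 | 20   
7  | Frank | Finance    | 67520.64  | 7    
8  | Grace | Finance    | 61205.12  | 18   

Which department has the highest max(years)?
SELECT department, MAX(years) as val
FROM employees
GROUP BY department
ORDER BY val DESC
LIMIT 1

Result: HR with max(years) = 20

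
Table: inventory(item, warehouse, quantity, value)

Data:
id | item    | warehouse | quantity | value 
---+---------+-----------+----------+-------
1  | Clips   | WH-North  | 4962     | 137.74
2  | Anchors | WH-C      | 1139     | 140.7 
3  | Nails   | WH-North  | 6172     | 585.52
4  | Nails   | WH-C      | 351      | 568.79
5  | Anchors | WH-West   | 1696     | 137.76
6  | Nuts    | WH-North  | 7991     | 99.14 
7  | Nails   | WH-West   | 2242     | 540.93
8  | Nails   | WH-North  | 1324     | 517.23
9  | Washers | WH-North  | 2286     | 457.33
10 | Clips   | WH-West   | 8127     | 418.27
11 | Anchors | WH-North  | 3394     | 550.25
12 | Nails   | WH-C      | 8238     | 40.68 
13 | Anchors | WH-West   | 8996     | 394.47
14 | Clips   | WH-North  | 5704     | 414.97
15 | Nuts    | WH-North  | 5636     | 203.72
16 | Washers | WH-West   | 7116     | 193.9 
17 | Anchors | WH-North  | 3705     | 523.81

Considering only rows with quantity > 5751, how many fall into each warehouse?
SELECT warehouse, COUNT(*)
FROM inventory
WHERE quantity > 5751
GROUP BY warehouse

Note: WHERE filters rows before grouping.

Result:
  WH-C: 1
  WH-North: 2
  WH-West: 3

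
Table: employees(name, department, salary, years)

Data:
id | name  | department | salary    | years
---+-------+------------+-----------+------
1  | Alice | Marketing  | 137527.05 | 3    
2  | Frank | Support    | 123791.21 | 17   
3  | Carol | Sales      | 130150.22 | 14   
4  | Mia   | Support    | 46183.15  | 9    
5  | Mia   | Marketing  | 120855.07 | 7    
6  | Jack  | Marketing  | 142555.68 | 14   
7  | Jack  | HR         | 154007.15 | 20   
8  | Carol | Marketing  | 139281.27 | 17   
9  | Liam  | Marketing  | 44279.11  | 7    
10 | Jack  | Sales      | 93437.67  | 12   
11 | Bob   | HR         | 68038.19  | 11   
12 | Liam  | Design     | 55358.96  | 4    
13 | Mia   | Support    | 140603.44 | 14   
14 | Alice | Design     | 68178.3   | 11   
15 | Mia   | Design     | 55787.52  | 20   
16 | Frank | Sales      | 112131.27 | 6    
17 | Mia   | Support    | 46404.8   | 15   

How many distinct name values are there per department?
SELECT department, COUNT(DISTINCT name)
FROM employees
GROUP BY department

Result:
  Design: 3 distinct
  HR: 2 distinct
  Marketing: 5 distinct
  Sales: 3 distinct
  Support: 2 distinct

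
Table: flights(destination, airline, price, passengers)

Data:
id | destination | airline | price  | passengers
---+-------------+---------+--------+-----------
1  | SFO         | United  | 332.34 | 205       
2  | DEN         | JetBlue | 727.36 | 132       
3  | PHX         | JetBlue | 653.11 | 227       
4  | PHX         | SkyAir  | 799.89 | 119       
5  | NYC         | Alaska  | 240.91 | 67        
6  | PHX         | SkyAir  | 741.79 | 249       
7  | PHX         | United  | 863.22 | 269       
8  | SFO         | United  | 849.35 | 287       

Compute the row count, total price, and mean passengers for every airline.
SELECT airline,
       COUNT(*) as cnt,
       SUM(price) as total_price,
       AVG(passengers) as avg_passengers
FROM flights
GROUP BY airline

Result:
  Alaska: 1 records, 240.91 total price, 67.00 avg passengers
  JetBlue: 2 records, 1380.47 total price, 179.50 avg passengers
  SkyAir: 2 records, 1541.68 total price, 184.00 avg passengers
  United: 3 records, 2044.91 total price, 253.67 avg passengers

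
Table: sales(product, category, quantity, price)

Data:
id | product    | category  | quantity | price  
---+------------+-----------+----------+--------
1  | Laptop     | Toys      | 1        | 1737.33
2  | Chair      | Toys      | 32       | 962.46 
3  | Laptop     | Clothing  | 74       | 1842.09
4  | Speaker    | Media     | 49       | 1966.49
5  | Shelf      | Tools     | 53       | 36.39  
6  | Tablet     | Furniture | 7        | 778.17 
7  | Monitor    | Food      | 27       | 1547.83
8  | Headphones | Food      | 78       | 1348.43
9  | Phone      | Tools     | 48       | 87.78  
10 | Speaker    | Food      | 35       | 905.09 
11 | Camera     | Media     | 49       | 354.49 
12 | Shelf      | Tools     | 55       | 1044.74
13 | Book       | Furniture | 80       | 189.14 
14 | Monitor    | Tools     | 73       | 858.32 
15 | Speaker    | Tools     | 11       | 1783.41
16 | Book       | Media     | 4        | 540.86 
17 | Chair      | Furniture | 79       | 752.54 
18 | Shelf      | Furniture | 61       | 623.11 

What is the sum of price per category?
SELECT category, SUM(price) as result
FROM sales
GROUP BY category

Result:
  Clothing: 1842.09
  Food: 3801.35
  Furniture: 2342.96
  Media: 2861.84
  Tools: 3810.64
  Toys: 2699.79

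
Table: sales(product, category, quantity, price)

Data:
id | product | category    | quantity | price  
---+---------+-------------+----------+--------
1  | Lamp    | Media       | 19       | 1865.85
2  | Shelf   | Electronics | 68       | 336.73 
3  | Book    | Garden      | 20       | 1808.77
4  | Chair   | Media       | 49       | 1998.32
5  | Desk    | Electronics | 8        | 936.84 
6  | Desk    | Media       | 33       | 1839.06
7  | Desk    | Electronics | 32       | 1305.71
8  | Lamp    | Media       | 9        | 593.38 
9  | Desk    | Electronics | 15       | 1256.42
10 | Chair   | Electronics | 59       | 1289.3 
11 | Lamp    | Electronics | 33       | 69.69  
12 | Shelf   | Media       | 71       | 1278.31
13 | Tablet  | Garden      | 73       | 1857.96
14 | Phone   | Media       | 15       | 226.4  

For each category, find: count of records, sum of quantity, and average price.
SELECT category,
       COUNT(*) as cnt,
       SUM(quantity) as total_quantity,
       AVG(price) as avg_price
FROM sales
GROUP BY category

Result:
  Electronics: 6 records, 215 total quantity, 865.78 avg price
  Garden: 2 records, 93 total quantity, 1833.37 avg price
  Media: 6 records, 196 total quantity, 1300.22 avg price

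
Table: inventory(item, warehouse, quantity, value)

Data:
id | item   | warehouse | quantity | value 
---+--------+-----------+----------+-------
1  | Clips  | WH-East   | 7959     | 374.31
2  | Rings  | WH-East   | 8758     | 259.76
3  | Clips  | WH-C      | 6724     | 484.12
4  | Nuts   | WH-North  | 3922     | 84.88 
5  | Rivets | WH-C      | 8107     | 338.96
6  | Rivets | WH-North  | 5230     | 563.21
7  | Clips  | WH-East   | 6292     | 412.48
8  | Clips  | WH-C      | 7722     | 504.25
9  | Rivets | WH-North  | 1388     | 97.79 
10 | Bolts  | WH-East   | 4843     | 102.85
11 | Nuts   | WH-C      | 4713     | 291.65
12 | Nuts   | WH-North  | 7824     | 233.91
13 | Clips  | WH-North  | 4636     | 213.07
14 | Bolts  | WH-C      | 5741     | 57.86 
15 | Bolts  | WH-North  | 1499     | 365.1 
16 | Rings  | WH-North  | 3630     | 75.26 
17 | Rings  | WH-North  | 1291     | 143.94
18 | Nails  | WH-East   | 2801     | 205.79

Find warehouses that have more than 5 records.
SELECT warehouse, COUNT(*) as cnt
FROM inventory
GROUP BY warehouse
HAVING COUNT(*) > 5

Result:
  WH-North: 8

Note: HAVING filters groups after aggregation, WHERE filters rows before.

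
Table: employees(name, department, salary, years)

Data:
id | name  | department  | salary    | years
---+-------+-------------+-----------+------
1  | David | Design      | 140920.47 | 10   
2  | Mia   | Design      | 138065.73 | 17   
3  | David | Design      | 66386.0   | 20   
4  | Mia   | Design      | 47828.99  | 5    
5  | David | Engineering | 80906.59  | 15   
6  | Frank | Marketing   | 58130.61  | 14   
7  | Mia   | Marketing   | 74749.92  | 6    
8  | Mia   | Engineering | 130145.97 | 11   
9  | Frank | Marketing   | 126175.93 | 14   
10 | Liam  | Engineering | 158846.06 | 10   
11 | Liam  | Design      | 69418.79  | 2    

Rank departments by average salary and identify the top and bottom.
SELECT department, AVG(salary)
FROM employees
GROUP BY department
ORDER BY AVG(salary)

All groups:
  Marketing: 86352.15
  Design: 92524.00
  Engineering: 123299.54

Highest: Engineering (123299.54)
Lowest: Marketing (86352.15)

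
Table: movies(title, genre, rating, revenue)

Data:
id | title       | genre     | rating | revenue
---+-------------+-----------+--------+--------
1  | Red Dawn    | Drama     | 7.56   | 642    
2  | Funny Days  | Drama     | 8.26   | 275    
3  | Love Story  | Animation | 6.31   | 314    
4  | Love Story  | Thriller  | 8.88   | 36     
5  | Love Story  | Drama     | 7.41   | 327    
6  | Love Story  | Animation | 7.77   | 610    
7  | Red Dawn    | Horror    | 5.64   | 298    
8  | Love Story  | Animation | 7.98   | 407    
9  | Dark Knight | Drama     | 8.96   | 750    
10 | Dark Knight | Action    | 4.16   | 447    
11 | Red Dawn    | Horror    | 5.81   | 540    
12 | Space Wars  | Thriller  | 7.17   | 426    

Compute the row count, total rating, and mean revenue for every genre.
SELECT genre,
       COUNT(*) as cnt,
       SUM(rating) as total_rating,
       AVG(revenue) as avg_revenue
FROM movies
GROUP BY genre

Result:
  Action: 1 records, 4.16 total rating, 447.00 avg revenue
  Animation: 3 records, 22.06 total rating, 443.67 avg revenue
  Drama: 4 records, 32.19 total rating, 498.50 avg revenue
  Horror: 2 records, 11.45 total rating, 419.00 avg revenue
  Thriller: 2 records, 16.05 total rating, 231.00 avg revenue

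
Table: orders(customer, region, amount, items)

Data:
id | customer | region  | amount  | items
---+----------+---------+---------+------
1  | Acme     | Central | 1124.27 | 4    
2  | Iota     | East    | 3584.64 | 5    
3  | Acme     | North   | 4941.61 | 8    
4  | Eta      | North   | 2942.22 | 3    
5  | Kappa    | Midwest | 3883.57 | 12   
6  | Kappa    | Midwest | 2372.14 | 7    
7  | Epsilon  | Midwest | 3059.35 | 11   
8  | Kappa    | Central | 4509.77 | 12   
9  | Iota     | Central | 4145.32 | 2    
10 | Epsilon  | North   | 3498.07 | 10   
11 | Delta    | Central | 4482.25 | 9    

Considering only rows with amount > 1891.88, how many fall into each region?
SELECT region, COUNT(*)
FROM orders
WHERE amount > 1891.88
GROUP BY region

Note: WHERE filters rows before grouping.

Result:
  Central: 3
  East: 1
  Midwest: 3
  North: 3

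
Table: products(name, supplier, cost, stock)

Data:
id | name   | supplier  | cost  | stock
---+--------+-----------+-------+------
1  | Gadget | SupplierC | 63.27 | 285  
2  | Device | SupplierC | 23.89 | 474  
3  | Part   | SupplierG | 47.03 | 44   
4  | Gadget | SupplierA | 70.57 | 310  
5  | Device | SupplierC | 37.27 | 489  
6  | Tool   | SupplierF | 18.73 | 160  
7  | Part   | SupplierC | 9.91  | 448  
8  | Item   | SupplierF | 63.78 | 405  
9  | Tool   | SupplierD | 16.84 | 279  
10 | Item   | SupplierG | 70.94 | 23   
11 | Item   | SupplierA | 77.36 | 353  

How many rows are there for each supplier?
SELECT supplier, COUNT(*) as count
FROM products
GROUP BY supplier

Result:
  SupplierA: 2
  SupplierC: 4
  SupplierD: 1
  SupplierF: 2
  SupplierG: 2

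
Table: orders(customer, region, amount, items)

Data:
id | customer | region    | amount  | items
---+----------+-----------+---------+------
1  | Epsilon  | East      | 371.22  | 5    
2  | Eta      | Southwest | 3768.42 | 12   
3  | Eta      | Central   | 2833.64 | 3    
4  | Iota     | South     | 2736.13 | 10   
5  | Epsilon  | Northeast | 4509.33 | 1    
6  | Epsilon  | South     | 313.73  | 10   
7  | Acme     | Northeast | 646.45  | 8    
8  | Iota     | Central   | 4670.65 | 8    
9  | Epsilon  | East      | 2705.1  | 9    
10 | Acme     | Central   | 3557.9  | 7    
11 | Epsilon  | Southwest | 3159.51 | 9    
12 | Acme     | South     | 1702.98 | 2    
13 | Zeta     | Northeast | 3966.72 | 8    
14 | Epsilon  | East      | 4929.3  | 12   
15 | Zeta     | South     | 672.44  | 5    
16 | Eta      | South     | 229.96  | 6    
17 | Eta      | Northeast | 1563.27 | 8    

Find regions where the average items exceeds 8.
SELECT region, AVG(items)
FROM orders
GROUP BY region
HAVING AVG(items) > 8

Result:
  East: avg=8.67
  Southwest: avg=10.50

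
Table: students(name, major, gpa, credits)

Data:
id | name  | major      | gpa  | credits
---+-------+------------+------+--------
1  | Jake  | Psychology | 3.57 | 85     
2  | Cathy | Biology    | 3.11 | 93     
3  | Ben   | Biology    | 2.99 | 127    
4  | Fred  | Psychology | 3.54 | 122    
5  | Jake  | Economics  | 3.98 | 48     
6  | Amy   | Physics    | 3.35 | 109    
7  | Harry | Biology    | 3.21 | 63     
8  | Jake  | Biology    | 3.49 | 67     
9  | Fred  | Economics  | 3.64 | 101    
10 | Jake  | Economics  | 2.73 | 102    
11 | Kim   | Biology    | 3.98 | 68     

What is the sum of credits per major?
SELECT major, SUM(credits) as result
FROM students
GROUP BY major

Result:
  Biology: 418
  Economics: 251
  Physics: 109
  Psychology: 207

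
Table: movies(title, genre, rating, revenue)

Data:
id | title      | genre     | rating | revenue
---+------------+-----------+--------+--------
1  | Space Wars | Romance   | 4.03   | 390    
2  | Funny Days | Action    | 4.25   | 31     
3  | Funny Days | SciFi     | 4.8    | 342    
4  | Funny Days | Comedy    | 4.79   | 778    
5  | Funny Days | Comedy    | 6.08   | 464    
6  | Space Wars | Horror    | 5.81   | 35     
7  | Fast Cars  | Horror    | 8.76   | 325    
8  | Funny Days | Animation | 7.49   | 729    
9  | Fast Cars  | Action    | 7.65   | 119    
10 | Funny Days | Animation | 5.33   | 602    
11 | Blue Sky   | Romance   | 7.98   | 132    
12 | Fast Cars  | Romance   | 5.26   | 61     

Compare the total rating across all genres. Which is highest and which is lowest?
SELECT genre, SUM(rating)
FROM movies
GROUP BY genre
ORDER BY SUM(rating)

All groups:
  SciFi: 4.80
  Comedy: 10.87
  Action: 11.90
  Animation: 12.82
  Horror: 14.57
  Romance: 17.27

Highest: Romance (17.27)
Lowest: SciFi (4.80)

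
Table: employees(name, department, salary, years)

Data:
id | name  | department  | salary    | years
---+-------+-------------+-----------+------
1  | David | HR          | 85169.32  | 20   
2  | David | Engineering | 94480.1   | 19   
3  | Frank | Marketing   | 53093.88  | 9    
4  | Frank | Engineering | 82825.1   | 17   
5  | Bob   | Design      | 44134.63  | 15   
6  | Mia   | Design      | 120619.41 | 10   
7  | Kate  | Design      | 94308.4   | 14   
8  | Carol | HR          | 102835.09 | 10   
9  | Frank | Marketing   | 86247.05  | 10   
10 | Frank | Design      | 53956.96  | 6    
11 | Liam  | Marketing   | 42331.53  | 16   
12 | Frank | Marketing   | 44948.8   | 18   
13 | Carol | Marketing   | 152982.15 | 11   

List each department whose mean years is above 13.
SELECT department, AVG(years)
FROM employees
GROUP BY department
HAVING AVG(years) > 13

Result:
  Engineering: avg=18.00
  HR: avg=15.00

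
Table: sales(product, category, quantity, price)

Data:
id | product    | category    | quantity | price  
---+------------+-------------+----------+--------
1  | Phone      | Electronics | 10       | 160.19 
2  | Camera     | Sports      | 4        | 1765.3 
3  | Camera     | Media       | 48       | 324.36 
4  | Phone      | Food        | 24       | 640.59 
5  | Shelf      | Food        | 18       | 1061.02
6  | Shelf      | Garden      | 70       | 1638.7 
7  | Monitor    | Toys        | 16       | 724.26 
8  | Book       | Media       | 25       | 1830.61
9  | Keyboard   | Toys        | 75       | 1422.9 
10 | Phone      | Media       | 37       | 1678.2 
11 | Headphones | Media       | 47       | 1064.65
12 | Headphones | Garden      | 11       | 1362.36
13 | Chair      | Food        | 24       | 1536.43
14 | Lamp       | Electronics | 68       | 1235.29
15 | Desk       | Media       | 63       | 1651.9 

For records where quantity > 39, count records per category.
SELECT category, COUNT(*)
FROM sales
WHERE quantity > 39
GROUP BY category

Note: WHERE filters rows before grouping.

Result:
  Electronics: 1
  Garden: 1
  Media: 3
  Toys: 1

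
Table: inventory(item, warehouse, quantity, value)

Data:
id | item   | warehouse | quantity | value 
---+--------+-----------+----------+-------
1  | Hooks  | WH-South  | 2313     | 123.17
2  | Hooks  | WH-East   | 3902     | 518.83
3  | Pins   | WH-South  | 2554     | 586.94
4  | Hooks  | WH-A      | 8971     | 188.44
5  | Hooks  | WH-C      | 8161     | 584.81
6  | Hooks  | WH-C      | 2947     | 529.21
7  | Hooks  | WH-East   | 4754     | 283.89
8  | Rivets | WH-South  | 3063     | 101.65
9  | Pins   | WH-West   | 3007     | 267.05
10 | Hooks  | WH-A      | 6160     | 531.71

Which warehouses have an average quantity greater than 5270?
SELECT warehouse, AVG(quantity)
FROM inventory
GROUP BY warehouse
HAVING AVG(quantity) > 5270

Result:
  WH-A: avg=7565.50
  WH-C: avg=5554.00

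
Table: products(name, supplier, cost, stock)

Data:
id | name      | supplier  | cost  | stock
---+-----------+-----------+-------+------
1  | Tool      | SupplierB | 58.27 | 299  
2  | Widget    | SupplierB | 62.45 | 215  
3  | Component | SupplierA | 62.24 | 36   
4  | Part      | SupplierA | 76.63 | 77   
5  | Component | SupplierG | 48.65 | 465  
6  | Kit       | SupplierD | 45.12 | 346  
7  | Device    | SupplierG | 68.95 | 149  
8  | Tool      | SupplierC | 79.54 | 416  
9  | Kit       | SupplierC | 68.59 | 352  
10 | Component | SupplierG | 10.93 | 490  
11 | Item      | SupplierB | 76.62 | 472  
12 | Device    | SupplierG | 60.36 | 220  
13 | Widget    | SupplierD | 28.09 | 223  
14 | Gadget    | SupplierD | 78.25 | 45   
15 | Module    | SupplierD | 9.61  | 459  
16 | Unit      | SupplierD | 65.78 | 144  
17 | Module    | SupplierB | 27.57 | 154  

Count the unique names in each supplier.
SELECT supplier, COUNT(DISTINCT name)
FROM products
GROUP BY supplier

Result:
  SupplierA: 2 distinct
  SupplierB: 4 distinct
  SupplierC: 2 distinct
  SupplierD: 5 distinct
  SupplierG: 2 distinct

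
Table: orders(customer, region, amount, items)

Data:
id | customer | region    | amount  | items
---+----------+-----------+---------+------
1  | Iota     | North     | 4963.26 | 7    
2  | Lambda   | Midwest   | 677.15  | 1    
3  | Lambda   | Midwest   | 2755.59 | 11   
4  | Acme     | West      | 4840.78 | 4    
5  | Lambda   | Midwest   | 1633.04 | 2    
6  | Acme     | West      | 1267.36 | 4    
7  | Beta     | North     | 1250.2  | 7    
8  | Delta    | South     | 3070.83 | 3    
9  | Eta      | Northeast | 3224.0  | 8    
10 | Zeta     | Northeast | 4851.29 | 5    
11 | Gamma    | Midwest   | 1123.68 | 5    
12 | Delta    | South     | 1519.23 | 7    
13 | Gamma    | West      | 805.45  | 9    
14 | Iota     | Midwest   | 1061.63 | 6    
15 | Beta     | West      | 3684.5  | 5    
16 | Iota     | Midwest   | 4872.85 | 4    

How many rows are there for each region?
SELECT region, COUNT(*) as count
FROM orders
GROUP BY region

Result:
  Midwest: 6
  North: 2
  Northeast: 2
  South: 2
  West: 4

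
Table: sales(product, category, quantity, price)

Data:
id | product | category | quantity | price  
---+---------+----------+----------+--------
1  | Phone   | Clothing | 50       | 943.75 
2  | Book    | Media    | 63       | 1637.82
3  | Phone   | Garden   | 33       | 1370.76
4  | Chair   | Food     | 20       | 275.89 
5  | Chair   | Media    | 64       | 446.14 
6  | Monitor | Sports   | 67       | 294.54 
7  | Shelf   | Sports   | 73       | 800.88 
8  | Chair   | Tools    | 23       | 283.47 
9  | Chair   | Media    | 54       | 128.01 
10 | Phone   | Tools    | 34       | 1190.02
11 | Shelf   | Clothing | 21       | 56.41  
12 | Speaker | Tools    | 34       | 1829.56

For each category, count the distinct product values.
SELECT category, COUNT(DISTINCT product)
FROM sales
GROUP BY category

Result:
  Clothing: 2 distinct
  Food: 1 distinct
  Garden: 1 distinct
  Media: 2 distinct
  Sports: 2 distinct
  Tools: 3 distinct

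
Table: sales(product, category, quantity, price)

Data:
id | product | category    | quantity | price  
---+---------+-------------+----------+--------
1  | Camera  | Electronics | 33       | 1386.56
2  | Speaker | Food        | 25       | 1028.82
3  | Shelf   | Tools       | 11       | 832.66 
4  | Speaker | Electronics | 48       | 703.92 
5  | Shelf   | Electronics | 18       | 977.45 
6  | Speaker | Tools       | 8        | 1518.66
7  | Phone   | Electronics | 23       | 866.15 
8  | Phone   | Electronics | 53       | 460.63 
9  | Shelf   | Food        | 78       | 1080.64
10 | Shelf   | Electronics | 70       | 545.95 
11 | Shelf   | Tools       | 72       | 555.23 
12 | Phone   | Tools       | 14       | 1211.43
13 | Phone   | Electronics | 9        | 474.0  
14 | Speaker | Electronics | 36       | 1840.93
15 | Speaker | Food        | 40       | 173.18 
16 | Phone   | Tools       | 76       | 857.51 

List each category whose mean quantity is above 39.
SELECT category, AVG(quantity)
FROM sales
GROUP BY category
HAVING AVG(quantity) > 39

Result:
  Food: avg=47.67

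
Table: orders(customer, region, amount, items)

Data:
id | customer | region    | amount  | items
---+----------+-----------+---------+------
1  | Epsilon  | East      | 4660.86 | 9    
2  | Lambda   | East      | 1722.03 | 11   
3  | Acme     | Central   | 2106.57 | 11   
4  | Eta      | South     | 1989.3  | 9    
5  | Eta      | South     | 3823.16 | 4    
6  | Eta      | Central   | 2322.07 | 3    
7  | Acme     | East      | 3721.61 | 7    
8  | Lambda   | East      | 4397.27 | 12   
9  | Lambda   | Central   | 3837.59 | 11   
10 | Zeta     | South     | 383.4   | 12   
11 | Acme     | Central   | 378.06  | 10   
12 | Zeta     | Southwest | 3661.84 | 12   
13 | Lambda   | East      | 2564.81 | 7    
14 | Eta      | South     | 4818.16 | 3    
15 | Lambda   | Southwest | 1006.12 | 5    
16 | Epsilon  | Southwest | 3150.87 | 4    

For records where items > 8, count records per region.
SELECT region, COUNT(*)
FROM orders
WHERE items > 8
GROUP BY region

Note: WHERE filters rows before grouping.

Result:
  Central: 3
  East: 3
  South: 2
  Southwest: 1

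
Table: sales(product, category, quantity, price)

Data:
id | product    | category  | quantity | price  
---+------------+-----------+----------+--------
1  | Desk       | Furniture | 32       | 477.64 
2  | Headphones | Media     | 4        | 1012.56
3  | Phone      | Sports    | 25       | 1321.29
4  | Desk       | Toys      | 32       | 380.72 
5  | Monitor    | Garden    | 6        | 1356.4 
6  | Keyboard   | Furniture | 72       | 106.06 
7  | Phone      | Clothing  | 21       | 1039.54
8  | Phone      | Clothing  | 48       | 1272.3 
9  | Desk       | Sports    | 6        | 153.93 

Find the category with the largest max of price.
SELECT category, MAX(price) as val
FROM sales
GROUP BY category
ORDER BY val DESC
LIMIT 1

Result: Garden with max(price) = 1356.40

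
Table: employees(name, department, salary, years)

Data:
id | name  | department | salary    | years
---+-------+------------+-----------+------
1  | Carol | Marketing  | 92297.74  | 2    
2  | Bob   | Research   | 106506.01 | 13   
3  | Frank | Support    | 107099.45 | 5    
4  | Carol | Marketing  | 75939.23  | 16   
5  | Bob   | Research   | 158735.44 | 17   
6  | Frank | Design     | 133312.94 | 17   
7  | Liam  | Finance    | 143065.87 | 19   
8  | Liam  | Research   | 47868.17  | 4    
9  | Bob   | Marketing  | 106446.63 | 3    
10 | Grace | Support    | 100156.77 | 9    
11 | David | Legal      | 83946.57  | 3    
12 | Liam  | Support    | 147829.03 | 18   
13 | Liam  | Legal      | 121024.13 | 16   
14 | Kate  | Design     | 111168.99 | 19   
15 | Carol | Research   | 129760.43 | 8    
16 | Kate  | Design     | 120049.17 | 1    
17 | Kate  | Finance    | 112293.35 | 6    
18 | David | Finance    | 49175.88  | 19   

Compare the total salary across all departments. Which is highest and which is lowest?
SELECT department, SUM(salary)
FROM employees
GROUP BY department
ORDER BY SUM(salary)

All groups:
  Legal: 204970.70
  Marketing: 274683.60
  Finance: 304535.10
  Support: 355085.25
  Design: 364531.10
  Research: 442870.05

Highest: Research (442870.05)
Lowest: Legal (204970.70)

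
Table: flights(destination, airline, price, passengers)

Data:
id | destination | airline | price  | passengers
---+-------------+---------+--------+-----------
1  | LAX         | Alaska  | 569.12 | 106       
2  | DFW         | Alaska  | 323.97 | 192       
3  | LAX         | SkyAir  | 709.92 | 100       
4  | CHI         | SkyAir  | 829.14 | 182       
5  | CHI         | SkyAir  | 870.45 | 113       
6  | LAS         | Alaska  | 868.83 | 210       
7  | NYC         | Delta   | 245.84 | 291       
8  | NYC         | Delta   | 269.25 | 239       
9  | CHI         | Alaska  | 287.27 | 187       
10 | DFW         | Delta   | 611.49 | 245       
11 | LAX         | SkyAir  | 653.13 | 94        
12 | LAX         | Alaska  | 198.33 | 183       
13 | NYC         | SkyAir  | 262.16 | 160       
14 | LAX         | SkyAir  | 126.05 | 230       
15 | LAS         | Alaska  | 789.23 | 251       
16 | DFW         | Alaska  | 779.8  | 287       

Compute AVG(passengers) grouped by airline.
SELECT airline, AVG(passengers) as result
FROM flights
GROUP BY airline

Result:
  Alaska: 202.29
  Delta: 258.33
  SkyAir: 146.50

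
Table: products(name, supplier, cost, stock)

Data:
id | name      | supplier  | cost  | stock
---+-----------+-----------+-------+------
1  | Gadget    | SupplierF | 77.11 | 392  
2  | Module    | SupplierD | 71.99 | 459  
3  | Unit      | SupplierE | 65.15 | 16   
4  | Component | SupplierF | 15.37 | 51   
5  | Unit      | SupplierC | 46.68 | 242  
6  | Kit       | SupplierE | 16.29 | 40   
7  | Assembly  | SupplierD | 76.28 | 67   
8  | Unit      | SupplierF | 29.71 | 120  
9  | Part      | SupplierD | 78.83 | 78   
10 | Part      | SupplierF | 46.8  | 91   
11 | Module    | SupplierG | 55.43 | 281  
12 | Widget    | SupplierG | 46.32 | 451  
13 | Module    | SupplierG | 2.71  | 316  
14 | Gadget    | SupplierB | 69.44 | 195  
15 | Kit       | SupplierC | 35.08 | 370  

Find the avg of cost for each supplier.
SELECT supplier, AVG(cost) as result
FROM products
GROUP BY supplier

Result:
  SupplierB: 69.44
  SupplierC: 40.88
  SupplierD: 75.70
  SupplierE: 40.72
  SupplierF: 42.25
  SupplierG: 34.82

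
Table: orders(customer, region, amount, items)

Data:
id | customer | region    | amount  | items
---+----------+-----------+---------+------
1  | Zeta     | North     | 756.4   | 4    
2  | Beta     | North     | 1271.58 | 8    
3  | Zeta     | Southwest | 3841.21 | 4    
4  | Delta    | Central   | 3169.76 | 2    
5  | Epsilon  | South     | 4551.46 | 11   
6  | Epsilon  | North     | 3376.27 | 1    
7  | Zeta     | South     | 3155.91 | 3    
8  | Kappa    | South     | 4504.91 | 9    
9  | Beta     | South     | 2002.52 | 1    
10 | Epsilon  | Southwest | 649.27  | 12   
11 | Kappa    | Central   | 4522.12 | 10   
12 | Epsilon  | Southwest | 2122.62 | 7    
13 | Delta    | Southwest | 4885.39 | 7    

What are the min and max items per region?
SELECT region, MIN(items), MAX(items)
FROM orders
GROUP BY region

Result:
  Central: min=2, max=10
  North: min=1, max=8
  South: min=1, max=11
  Southwest: min=4, max=12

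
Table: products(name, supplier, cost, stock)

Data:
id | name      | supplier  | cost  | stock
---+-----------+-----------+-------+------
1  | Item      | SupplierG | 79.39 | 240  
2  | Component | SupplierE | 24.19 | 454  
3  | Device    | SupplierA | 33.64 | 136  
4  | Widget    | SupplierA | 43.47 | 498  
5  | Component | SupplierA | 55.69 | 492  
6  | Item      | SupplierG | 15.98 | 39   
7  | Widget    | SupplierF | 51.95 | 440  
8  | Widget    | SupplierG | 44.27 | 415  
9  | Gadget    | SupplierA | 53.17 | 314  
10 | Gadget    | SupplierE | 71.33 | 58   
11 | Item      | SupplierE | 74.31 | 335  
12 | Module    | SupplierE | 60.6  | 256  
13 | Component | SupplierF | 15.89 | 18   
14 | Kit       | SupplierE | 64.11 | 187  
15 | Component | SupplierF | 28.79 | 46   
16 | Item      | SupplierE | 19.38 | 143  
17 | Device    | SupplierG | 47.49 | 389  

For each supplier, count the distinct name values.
SELECT supplier, COUNT(DISTINCT name)
FROM products
GROUP BY supplier

Result:
  SupplierA: 4 distinct
  SupplierE: 5 distinct
  SupplierF: 2 distinct
  SupplierG: 3 distinct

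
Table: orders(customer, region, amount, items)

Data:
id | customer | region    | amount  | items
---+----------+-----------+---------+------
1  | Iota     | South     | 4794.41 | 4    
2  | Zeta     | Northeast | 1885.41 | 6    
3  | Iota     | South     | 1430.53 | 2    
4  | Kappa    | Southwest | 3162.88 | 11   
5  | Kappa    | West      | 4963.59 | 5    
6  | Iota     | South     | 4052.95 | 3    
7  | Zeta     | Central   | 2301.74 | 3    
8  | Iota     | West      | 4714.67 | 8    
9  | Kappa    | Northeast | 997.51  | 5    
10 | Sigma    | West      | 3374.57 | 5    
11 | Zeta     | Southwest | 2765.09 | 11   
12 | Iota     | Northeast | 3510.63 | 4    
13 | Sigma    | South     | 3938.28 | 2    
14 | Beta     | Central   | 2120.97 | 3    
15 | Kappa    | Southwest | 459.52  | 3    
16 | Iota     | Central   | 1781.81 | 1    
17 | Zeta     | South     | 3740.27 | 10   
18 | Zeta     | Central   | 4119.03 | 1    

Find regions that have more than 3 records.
SELECT region, COUNT(*) as cnt
FROM orders
GROUP BY region
HAVING COUNT(*) > 3

Result:
  Central: 4
  South: 5

Note: HAVING filters groups after aggregation, WHERE filters rows before.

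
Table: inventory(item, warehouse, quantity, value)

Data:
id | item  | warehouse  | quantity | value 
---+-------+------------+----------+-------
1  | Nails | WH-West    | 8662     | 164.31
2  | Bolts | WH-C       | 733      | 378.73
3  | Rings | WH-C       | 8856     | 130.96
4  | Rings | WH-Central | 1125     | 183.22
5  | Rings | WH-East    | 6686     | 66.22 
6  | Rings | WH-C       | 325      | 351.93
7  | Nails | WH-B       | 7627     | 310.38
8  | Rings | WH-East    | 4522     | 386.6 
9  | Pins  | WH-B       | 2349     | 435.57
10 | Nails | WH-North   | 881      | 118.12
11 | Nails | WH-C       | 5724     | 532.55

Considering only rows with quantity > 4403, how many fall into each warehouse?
SELECT warehouse, COUNT(*)
FROM inventory
WHERE quantity > 4403
GROUP BY warehouse

Note: WHERE filters rows before grouping.

Result:
  WH-B: 1
  WH-C: 2
  WH-East: 2
  WH-West: 1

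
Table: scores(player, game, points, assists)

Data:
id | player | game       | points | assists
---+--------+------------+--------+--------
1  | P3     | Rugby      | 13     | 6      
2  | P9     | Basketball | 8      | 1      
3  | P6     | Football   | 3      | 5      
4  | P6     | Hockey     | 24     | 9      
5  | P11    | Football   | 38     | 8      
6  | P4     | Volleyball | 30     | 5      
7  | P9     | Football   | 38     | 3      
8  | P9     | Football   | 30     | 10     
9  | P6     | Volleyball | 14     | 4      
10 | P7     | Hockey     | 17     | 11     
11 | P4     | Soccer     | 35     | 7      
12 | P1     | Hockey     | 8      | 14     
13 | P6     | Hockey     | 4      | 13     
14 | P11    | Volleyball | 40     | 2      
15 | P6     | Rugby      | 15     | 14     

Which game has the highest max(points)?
SELECT game, MAX(points) as val
FROM scores
GROUP BY game
ORDER BY val DESC
LIMIT 1

Result: Volleyball with max(points) = 40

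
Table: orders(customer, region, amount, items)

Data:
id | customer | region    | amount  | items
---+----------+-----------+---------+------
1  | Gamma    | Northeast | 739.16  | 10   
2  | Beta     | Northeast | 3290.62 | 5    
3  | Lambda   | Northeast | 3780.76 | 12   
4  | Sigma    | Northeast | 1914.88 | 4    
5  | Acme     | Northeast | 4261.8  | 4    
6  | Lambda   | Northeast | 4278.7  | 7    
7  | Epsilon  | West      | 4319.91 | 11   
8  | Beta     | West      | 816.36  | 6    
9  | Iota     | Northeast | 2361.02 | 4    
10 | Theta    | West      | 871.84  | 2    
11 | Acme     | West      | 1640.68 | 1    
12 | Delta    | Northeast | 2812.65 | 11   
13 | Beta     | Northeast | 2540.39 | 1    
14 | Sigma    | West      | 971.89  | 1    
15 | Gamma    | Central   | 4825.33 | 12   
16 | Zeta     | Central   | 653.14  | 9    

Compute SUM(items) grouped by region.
SELECT region, SUM(items) as result
FROM orders
GROUP BY region

Result:
  Central: 21
  Northeast: 58
  West: 21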